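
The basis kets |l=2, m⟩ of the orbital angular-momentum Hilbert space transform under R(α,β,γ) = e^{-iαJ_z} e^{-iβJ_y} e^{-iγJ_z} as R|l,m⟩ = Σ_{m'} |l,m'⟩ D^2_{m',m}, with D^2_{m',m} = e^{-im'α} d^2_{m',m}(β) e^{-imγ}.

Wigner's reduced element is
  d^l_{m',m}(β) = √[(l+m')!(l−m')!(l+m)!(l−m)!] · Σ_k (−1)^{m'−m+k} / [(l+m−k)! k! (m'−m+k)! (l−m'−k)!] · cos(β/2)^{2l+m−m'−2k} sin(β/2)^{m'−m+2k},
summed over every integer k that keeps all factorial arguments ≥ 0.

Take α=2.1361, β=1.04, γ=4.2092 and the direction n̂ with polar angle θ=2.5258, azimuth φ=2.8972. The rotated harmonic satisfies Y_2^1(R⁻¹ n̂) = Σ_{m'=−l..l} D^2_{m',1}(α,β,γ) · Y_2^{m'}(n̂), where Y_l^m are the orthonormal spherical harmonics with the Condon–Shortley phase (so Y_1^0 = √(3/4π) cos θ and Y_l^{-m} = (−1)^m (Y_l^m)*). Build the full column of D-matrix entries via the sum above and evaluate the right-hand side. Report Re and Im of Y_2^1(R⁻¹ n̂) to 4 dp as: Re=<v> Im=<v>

Need the full column D^2_{m',1} for m'=−2..2 at α=2.1361, β=1.04, γ=4.2092.
cos(β/2)=0.867819, sin(β/2)=0.496880
d^2_{-2,1}: single k=3 term ⇒ +0.212919;  D = +0.212496+0.013405i
d^2_{-1,1}: k∈[2..3] ⇒ +0.557806 -0.060955 = +0.496851;  D = -0.239207-0.435478i
d^2_{0,1}: k∈[1..2] ⇒ +0.795454 -0.260771 = +0.534683;  D = -0.257836+0.468408i
d^2_{1,1}: k∈[0..1] ⇒ +0.567175 -0.557806 = +0.009369;  D = +0.009351-0.000582i
d^2_{2,1}: single k=0 term ⇒ -0.649485;  D = +0.381285+0.525788i
Y_2^{m'}(θ=2.5258,φ=2.8972) and Σ D·Y over m':
  (+0.2125+0.0134i)·(+0.1138+0.0605i)  (-0.2392-0.4355i)·(+0.3534+0.0881i)  (-0.2578+0.4684i)·(+0.3151+0.0000i)  (+0.0094-0.0006i)·(-0.3534+0.0881i)  (+0.3813+0.5258i)·(+0.1138-0.0605i)
Y_2^1(R⁻¹ n̂) = -0.032096+0.024769i

Re=-0.0321 Im=0.0248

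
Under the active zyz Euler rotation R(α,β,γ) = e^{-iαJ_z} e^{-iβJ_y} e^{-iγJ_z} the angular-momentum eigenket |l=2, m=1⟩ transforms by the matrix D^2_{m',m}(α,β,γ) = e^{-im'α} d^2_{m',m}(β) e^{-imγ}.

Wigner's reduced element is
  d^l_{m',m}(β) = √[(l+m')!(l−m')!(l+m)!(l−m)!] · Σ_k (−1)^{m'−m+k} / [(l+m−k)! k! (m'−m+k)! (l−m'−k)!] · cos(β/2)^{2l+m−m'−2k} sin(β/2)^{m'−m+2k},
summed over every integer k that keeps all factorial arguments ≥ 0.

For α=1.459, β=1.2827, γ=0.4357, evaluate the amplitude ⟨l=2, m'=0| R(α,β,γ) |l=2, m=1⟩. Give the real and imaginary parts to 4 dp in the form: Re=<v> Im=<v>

First d^2_{0,1}(β=1.2827), then the phase factors e^{-i(0)α} and e^{-i(1)γ}:
c=cos(1.2827/2)=0.801289, s=sin(1.2827/2)=0.598278; N=√[2·2·6·1]=4.898979
k: max(0,(1)−(0))=1 … min(2+(1),2−(0))=2
  k=1: (−1)^0·4.8990/(2)·0.8013^3·0.5983^1 = +0.753955
  k=2: (−1)^1·4.8990/(2)·0.8013^1·0.5983^3 = -0.420313
d^2_{0,1}(1.2827) = +0.753955 -0.420313 = +0.333642
Phases: e^{-i·(0)·1.459}=+1.000000+0.000000i, e^{-i·(1)·0.4357}=+0.906575-0.422045i ⇒ D=+0.302472-0.140812i

Re=0.3025 Im=-0.1408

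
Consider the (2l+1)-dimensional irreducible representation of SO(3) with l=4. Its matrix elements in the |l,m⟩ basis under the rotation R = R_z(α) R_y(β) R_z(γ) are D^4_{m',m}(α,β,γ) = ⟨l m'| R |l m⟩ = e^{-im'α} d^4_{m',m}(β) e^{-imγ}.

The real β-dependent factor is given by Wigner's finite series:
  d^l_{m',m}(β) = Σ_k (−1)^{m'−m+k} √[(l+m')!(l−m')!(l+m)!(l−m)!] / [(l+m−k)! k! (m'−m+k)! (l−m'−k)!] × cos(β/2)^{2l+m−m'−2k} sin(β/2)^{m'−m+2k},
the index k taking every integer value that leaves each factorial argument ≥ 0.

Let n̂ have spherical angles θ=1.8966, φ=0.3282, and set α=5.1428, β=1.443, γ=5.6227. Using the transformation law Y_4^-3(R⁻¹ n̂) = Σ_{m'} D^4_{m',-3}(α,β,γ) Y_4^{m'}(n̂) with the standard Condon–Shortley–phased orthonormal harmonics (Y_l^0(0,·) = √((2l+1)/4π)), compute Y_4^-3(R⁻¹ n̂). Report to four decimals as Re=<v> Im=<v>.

Need the full column D^4_{m',-3} for m'=−4..4 at α=5.1428, β=1.443, γ=5.6227.
cos(β/2)=0.750816, sin(β/2)=0.660512
d^4_{-4,-3}: single k=1 term ⇒ +0.251281;  D = +0.242847-0.064554i
d^4_{-3,-3}: k∈[0..1] ⇒ +0.100987 -0.547091 = -0.446103;  D = -0.284038-0.343992i
d^4_{-2,-3}: k∈[0..1] ⇒ -0.332413 +0.771780 = +0.439367;  D = -0.191174+0.395596i
d^4_{-1,-3}: k∈[0..1] ⇒ +0.620343 -0.800156 = -0.179813;  D = +0.179778+0.003551i
d^4_{0,-3}: k∈[0..1] ⇒ -0.813528 +0.629603 = -0.183925;  D = +0.073426+0.168633i
d^4_{1,-3}: k∈[0..1] ⇒ +0.800156 -0.371552 = +0.428604;  D = +0.285735-0.319463i
d^4_{2,-3}: k∈[0..1] ⇒ -0.597294 +0.154085 = -0.443208;  D = -0.423503-0.130687i
d^4_{3,-3}: k∈[0..1] ⇒ +0.327678 -0.036228 = +0.291450;  D = +0.038099+0.288949i
d^4_{4,-3}: single k=0 term ⇒ -0.116477;  D = +0.098593-0.062020i
Y_4^{m'}(θ=1.8966,φ=0.3282) and Σ D·Y over m':
  (+0.2428-0.0646i)·(+0.0910-0.3447i)  (-0.2840-0.3440i)·(-0.1885+0.2838i)  (-0.1912+0.3956i)·(-0.0673+0.0518i)  (+0.1798+0.0036i)·(+0.3100-0.1056i)  (+0.0734+0.1686i)·(+0.0311+0.0000i)  (+0.2857-0.3195i)·(-0.3100-0.1056i)  (-0.4235-0.1307i)·(-0.0673-0.0518i)  (+0.0381+0.2889i)·(+0.1885+0.2838i)  (+0.0986-0.0620i)·(+0.0910+0.3447i)
Y_4^-3(R⁻¹ n̂) = +0.056679+0.038705i

Re=0.0567 Im=0.0387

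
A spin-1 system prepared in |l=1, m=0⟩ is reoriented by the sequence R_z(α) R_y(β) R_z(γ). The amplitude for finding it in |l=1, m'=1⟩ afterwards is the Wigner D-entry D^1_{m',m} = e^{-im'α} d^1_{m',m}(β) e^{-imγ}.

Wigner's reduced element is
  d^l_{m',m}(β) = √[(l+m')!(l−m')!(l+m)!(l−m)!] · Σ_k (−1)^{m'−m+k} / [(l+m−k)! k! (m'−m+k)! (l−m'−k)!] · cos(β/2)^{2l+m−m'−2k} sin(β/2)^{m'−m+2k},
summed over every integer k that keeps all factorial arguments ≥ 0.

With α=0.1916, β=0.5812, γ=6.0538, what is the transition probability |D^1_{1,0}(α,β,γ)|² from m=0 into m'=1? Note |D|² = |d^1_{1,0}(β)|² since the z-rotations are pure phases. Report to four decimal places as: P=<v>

P=0.1507

Split into d^1_{1,0}(β=0.5812) × two z-phases.
With c≡cos(β/2)=0.958072 and s≡sin(β/2)=0.286527, N=[2·1·1·1]^{1/2}=1.414214
k: max(0,(0)−(1))=0 … min(1+(0),1−(1))=0
  k=0: (−1)^1·1.4142/(1)·0.9581^1·0.2865^1 = -0.388221
d^1_{1,0}(0.5812) = -0.388221
|D^1_{1,0}|² = |d^1_{1,0}(β)|² = (-0.388221)² = 0.150715 (the z-rotation phases have unit modulus)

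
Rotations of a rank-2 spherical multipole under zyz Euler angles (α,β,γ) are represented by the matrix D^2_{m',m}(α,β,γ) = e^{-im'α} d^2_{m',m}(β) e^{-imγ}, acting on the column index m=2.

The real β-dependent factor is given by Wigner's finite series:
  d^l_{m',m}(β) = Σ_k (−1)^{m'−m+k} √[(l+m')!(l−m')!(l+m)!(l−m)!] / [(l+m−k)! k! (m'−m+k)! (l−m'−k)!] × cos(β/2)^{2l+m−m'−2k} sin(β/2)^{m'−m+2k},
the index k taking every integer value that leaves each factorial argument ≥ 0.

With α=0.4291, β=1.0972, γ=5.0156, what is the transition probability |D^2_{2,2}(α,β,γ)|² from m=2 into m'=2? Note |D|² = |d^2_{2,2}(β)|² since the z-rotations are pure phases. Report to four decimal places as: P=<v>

D^2_{2,2}(0.4291,1.0972,5.0156) = e^{-i·2·0.4291}·d^2_{2,2}(1.0972)·e^{-i·2·5.0156}. Compute d first:
c=cos(1.0972/2)=0.853255, s=sin(1.0972/2)=0.521493; N=√[24·1·24·1]=24.000000
The bounds max(0,m−m')=0 and min(l+m,l−m')=0 give 1 term
  k=0: (−1)^0·24.0000/(24)·0.8533^4·0.5215^0 = +0.530049
d^2_{2,2}(1.0972) = +0.530049
|D^2_{2,2}|² = |d^2_{2,2}(β)|² = (+0.530049)² = 0.280952 (the z-rotation phases have unit modulus)

P=0.2810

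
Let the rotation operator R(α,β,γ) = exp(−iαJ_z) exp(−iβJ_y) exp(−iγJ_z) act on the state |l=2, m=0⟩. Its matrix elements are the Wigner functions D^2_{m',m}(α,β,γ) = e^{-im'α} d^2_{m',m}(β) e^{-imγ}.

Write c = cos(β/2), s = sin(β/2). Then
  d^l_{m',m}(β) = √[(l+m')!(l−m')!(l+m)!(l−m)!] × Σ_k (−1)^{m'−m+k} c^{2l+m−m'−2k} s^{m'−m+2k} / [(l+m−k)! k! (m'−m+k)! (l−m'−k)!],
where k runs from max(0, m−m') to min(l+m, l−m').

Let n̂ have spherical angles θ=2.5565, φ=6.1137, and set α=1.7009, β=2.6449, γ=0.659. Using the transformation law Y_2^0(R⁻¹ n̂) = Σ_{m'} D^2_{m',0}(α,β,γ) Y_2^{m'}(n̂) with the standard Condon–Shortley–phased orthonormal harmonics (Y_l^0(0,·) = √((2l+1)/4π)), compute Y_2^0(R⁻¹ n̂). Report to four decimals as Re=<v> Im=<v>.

Re=0.0909 Im=0.0000

Need the full column D^2_{m',0} for m'=−2..2 at α=1.7009, β=2.6449, γ=0.659.
cos(β/2)=0.245801, sin(β/2)=0.969320
d^2_{-2,0}: single k=2 term ⇒ +0.139052;  D = -0.134372-0.035776i
d^2_{-1,0}: k∈[1..2] ⇒ +0.035261 -0.548355 = -0.513094;  D = +0.066567-0.508757i
d^2_{0,0}: k∈[0..2] ⇒ +0.003650 -0.227072 +0.882814 = +0.659392;  D = +0.659392+0.000000i
d^2_{1,0}: k∈[0..1] ⇒ -0.035261 +0.548355 = +0.513094;  D = -0.066567-0.508757i
d^2_{2,0}: single k=0 term ⇒ +0.139052;  D = -0.134372+0.035776i
Y_2^{m'}(θ=2.5565,φ=6.1137) and Σ D·Y over m':
  (-0.1344-0.0358i)·(+0.1111+0.0392i)  (+0.0666-0.5088i)·(-0.3506-0.0600i)  (+0.6594+0.0000i)·(+0.3422+0.0000i)  (-0.0666-0.5088i)·(+0.3506-0.0600i)  (-0.1344+0.0358i)·(+0.1111-0.0392i)
Y_2^0(R⁻¹ n̂) = +0.090857-0.000000i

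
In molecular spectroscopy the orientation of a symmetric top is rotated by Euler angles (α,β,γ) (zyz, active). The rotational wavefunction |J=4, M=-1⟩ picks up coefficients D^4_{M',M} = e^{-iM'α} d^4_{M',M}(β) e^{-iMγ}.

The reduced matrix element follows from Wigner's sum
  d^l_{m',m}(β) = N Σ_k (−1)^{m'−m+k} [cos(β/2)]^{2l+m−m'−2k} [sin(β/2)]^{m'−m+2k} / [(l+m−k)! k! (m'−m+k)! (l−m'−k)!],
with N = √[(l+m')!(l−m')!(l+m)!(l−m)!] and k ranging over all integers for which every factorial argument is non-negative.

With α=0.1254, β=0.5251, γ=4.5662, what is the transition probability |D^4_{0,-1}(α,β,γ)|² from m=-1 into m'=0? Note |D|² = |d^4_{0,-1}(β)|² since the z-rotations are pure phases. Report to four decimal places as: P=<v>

D^4_{0,-1}(0.1254,0.5251,4.5662) = e^{-i·0·0.1254}·d^4_{0,-1}(0.5251)·e^{-i·-1·4.5662}. Compute d first:
c=cos(0.5251/2)=0.965731, s=sin(0.5251/2)=0.259544; N=√[24·24·6·120]=643.987578
k∈{0,1,2,3} keeps every argument non-negative
  k=0: (−1)^1·643.9876/(144)·0.9657^7·0.2595^1 = -0.909327
  k=1: (−1)^2·643.9876/(24)·0.9657^5·0.2595^3 = +0.394077
  k=2: (−1)^3·643.9876/(24)·0.9657^3·0.2595^5 = -0.028464
  k=3: (−1)^4·643.9876/(144)·0.9657^1·0.2595^7 = +0.000343
d^4_{0,-1}(0.5251) = -0.909327 +0.394077 -0.028464 +0.000343 = -0.543371
|D^4_{0,-1}|² = |d^4_{0,-1}(β)|² = (-0.543371)² = 0.295252 (the z-rotation phases have unit modulus)

P=0.2953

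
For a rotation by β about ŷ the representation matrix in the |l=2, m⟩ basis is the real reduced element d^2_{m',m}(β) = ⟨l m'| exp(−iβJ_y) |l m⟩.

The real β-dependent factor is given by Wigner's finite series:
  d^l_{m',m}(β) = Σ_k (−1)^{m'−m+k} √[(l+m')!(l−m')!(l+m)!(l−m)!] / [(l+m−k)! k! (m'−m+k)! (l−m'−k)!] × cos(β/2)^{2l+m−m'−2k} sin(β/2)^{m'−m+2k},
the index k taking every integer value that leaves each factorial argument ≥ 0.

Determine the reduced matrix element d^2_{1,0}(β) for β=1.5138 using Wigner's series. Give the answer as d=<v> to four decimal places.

d=-0.0697

d^2_{1,0}(β=1.5138) via Wigner's sum:
Half-angle: c=0.726968, s=0.686671. N=√(6·1·2·2)=4.898979
Admissible k: 0..1 (factorial args all ≥0)
  k=0: (−1)^1·4.8990/(2)·0.7270^3·0.6867^1 = -0.646205
  k=1: (−1)^2·4.8990/(2)·0.7270^1·0.6867^3 = +0.576551
d^2_{1,0}(1.5138) = -0.646205 +0.576551 = -0.069655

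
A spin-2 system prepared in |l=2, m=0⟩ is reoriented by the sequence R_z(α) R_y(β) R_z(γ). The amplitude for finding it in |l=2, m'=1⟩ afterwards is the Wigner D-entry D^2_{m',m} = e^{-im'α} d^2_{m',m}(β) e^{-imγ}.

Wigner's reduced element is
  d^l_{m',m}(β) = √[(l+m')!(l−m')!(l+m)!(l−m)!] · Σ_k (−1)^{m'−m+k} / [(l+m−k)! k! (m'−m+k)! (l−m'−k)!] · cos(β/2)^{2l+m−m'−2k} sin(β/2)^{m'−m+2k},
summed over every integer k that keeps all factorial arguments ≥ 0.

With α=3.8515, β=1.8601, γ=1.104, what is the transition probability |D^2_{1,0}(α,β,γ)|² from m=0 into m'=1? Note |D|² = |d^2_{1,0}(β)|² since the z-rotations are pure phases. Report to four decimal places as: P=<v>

P=0.1121

Split into d^2_{1,0}(β=1.8601) × two z-phases.
c=cos(1.8601/2)=0.597794, s=sin(1.8601/2)=0.801650; N=√[6·1·2·2]=4.898979
The bounds max(0,m−m')=0 and min(l+m,l−m')=1 give 2 terms
  k=0: (−1)^1·4.8990/(2)·0.5978^3·0.8016^1 = -0.419483
  k=1: (−1)^2·4.8990/(2)·0.5978^1·0.8016^3 = +0.754364
d^2_{1,0}(1.8601) = -0.419483 +0.754364 = +0.334881
|D^2_{1,0}|² = |d^2_{1,0}(β)|² = (+0.334881)² = 0.112145 (the z-rotation phases have unit modulus)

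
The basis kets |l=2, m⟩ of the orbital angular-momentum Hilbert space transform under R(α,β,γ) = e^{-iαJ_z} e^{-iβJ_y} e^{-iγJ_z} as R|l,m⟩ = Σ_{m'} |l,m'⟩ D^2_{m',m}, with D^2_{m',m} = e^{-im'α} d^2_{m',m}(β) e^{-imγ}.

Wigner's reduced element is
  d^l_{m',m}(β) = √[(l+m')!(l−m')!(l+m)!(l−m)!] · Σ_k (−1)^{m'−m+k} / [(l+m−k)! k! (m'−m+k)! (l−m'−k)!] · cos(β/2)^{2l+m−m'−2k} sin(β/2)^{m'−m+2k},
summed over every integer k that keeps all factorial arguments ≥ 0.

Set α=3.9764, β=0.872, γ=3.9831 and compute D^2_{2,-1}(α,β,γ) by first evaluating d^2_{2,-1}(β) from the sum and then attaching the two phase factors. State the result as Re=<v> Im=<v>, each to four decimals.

D^2_{2,-1}(3.9764,0.872,3.9831) = e^{-i·2·3.9764}·d^2_{2,-1}(0.872)·e^{-i·-1·3.9831}. Compute d first:
Half-angle: c=0.906448, s=0.422317. N=√(24·1·1·6)=12.000000
Admissible k: 0..0 (factorial args all ≥0)
  k=0: (−1)^3·12.0000/(6)·0.9064^1·0.4223^3 = -0.136549
d^2_{2,-1}(0.872) = -0.136549
Phases: e^{-i·(2)·3.9764}=-0.098658-0.995121i, e^{-i·(-1)·3.9831}=-0.666340-0.745648i ⇒ D=+0.092344-0.100589i

Re=0.0923 Im=-0.1006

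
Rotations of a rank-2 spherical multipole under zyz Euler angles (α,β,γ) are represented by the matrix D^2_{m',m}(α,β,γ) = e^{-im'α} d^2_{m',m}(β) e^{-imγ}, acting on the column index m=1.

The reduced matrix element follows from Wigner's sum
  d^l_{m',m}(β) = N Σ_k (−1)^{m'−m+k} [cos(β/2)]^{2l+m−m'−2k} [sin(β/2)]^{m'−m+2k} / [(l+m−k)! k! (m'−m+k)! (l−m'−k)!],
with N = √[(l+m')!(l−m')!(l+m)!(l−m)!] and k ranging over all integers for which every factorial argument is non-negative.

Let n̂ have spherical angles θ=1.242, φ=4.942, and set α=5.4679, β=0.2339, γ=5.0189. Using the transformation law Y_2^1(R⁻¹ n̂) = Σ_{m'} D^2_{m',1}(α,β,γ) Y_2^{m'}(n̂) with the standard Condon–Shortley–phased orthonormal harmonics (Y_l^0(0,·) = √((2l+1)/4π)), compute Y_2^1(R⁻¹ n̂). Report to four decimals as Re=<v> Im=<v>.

Need the full column D^2_{m',1} for m'=−2..2 at α=5.4679, β=0.2339, γ=5.0189.
cos(β/2)=0.993169, sin(β/2)=0.116684
d^2_{-2,1}: single k=3 term ⇒ +0.003156;  D = +0.002946-0.001130i
d^2_{-1,1}: k∈[2..3] ⇒ +0.040289 -0.000185 = +0.040104;  D = +0.036129+0.017408i
d^2_{0,1}: k∈[1..2] ⇒ +0.279998 -0.003865 = +0.276133;  D = +0.083319+0.263263i
d^2_{1,1}: k∈[0..1] ⇒ +0.972955 -0.040289 = +0.932666;  D = -0.454308+0.814537i
d^2_{2,1}: single k=0 term ⇒ -0.228617;  D = +0.221694-0.055838i
Y_2^{m'}(θ=1.242,φ=4.942) and Σ D·Y over m':
  (+0.0029-0.0011i)·(-0.3102+0.1534i)  (+0.0361+0.0174i)·(+0.0537+0.2299i)  (+0.0833+0.2633i)·(-0.2167+0.0000i)  (-0.4543+0.8145i)·(-0.0537+0.2299i)  (+0.2217-0.0558i)·(-0.3102-0.1534i)
Y_2^1(R⁻¹ n̂) = -0.261031-0.211911i

Re=-0.2610 Im=-0.2119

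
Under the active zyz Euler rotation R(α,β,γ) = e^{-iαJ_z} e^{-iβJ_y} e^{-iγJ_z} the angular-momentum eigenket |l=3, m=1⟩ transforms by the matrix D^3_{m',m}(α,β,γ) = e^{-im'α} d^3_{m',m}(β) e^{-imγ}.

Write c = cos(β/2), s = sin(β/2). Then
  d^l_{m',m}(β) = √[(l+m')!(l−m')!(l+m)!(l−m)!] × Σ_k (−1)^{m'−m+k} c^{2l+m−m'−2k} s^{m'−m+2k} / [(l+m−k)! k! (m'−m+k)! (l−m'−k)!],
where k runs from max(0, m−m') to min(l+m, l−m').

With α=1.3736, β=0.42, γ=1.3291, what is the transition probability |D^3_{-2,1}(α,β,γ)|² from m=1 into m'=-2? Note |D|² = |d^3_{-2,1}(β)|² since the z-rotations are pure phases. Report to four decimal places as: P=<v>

P=0.0027

First d^3_{-2,1}(β=0.42), then the phase factors e^{-i(-2)α} and e^{-i(1)γ}:
With c≡cos(β/2)=0.978031 and s≡sin(β/2)=0.208460, N=[1·120·24·2]^{1/2}=75.894664
k∈{3,4} keeps every argument non-negative
  k=3: (−1)^0·75.8947/(12)·0.9780^3·0.2085^3 = +0.053599
  k=4: (−1)^1·75.8947/(24)·0.9780^1·0.2085^5 = -0.001217
d^3_{-2,1}(0.42) = +0.053599 -0.001217 = +0.052381
|D^3_{-2,1}|² = |d^3_{-2,1}(β)|² = (+0.052381)² = 0.002744 (the z-rotation phases have unit modulus)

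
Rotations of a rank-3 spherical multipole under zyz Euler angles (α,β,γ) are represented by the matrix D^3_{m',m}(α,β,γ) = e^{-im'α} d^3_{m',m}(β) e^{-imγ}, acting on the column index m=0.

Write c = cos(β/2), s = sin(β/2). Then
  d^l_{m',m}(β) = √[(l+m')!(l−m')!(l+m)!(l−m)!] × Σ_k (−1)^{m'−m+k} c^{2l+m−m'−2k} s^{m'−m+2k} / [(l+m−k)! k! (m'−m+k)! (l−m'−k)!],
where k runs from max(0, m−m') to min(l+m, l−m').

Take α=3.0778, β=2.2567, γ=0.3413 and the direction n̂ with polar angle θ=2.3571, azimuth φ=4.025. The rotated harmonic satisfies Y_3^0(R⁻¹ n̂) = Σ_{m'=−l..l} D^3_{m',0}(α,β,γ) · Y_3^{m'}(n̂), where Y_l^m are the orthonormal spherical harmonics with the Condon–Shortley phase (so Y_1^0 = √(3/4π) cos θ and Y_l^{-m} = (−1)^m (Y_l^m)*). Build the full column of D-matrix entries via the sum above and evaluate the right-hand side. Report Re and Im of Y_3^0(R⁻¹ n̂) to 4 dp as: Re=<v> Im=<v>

Need the full column D^3_{m',0} for m'=−3..3 at α=3.0778, β=2.2567, γ=0.3413.
cos(β/2)=0.428152, sin(β/2)=0.903707
d^3_{-3,0}: single k=3 term ⇒ +0.259054;  D = -0.254324+0.049275i
d^3_{-2,0}: k∈[2..3] ⇒ +0.150316 -0.669678 = -0.519362;  D = -0.515141+0.066083i
d^3_{-1,0}: k∈[1..3] ⇒ +0.045041 -0.601987 +0.893977 = +0.337030;  D = -0.336345+0.021485i
d^3_{0,0}: k∈[0..3] ⇒ +0.006160 -0.246995 +1.100393 -0.544711 = +0.314848;  D = +0.314848+0.000000i
d^3_{1,0}: k∈[0..2] ⇒ -0.045041 +0.601987 -0.893977 = -0.337030;  D = +0.336345+0.021485i
d^3_{2,0}: k∈[0..1] ⇒ +0.150316 -0.669678 = -0.519362;  D = -0.515141-0.066083i
d^3_{3,0}: single k=0 term ⇒ -0.259054;  D = +0.254324+0.049275i
Y_3^{m'}(θ=2.3571,φ=4.025) and Σ D·Y over m':
  (-0.2543+0.0493i)·(+0.1297+0.0694i)  (-0.5151+0.0661i)·(+0.0703+0.3541i)  (-0.3363+0.0215i)·(-0.2180+0.2655i)  (+0.3148+0.0000i)·(+0.1309+0.0000i)  (+0.3363+0.0215i)·(+0.2180+0.2655i)  (-0.5151-0.0661i)·(+0.0703-0.3541i)  (+0.2543+0.0493i)·(-0.1297+0.0694i)
Y_3^0(R⁻¹ n̂) = -0.015638+0.000000i

Re=-0.0156 Im=0.0000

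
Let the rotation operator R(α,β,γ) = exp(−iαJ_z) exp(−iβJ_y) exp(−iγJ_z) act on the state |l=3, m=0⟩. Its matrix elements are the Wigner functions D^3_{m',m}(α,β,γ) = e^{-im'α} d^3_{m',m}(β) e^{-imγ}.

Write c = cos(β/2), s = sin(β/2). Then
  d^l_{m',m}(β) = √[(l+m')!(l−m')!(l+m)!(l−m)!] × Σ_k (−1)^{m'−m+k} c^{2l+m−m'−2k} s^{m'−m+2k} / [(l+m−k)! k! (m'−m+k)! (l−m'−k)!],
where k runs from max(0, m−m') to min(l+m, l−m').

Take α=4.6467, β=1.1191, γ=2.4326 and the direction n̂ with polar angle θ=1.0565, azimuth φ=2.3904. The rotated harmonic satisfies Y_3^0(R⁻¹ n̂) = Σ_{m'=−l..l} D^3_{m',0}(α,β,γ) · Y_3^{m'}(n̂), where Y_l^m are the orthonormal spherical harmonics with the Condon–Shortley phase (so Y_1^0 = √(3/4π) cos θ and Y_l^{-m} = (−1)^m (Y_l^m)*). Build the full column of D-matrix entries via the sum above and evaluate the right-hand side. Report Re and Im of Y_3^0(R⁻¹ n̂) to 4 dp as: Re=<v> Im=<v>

Re=0.2733 Im=0.0000

Need the full column D^3_{m',0} for m'=−3..3 at α=4.6467, β=1.1191, γ=2.4326.
cos(β/2)=0.847494, sin(β/2)=0.530805
d^3_{-3,0}: single k=3 term ⇒ +0.407127;  D = +0.079713+0.399247i
d^3_{-2,0}: k∈[2..3] ⇒ +0.796117 -0.312301 = +0.483816;  D = -0.479647+0.063380i
d^3_{-1,0}: k∈[1..3] ⇒ +0.803913 -0.946077 +0.123709 = -0.018455;  D = +0.001211+0.018416i
d^3_{0,0}: k∈[0..3] ⇒ +0.370527 -1.308154 +0.513163 -0.022367 = -0.446831;  D = -0.446831+0.000000i
d^3_{1,0}: k∈[0..2] ⇒ -0.803913 +0.946077 -0.123709 = +0.018455;  D = -0.001211+0.018416i
d^3_{2,0}: k∈[0..1] ⇒ +0.796117 -0.312301 = +0.483816;  D = -0.479647-0.063380i
d^3_{3,0}: single k=0 term ⇒ -0.407127;  D = -0.079713+0.399247i
Y_3^{m'}(θ=1.0565,φ=2.3904) and Σ D·Y over m':
  (+0.0797+0.3992i)·(+0.1737-0.2136i)  (-0.4796+0.0634i)·(+0.0260+0.3802i)  (+0.0012+0.0184i)·(-0.0432-0.0403i)  (-0.4468+0.0000i)·(-0.3286+0.0000i)  (-0.0012+0.0184i)·(+0.0432-0.0403i)  (-0.4796-0.0634i)·(+0.0260-0.3802i)  (-0.0797+0.3992i)·(-0.1737-0.2136i)
Y_3^0(R⁻¹ n̂) = +0.273303-0.000000i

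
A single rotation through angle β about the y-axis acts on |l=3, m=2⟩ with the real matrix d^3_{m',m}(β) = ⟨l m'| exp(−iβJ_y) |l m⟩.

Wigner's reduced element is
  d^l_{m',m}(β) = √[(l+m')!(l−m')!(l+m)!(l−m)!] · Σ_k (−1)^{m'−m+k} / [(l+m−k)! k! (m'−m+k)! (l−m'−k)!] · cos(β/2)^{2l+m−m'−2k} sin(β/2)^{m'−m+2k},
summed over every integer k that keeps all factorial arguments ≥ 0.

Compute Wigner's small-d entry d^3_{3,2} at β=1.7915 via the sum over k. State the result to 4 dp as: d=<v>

d=-0.1823

d^3_{3,2}(β=1.7915) via Wigner's sum:
Half-angle: c=0.624933, s=0.780678. N=√(720·1·120·1)=293.938769
The bounds max(0,m−m')=0 and min(l+m,l−m')=0 give 1 term
  k=0: (−1)^1·293.9388/(120)·0.6249^5·0.7807^1 = -0.182271
d^3_{3,2}(1.7915) = -0.182271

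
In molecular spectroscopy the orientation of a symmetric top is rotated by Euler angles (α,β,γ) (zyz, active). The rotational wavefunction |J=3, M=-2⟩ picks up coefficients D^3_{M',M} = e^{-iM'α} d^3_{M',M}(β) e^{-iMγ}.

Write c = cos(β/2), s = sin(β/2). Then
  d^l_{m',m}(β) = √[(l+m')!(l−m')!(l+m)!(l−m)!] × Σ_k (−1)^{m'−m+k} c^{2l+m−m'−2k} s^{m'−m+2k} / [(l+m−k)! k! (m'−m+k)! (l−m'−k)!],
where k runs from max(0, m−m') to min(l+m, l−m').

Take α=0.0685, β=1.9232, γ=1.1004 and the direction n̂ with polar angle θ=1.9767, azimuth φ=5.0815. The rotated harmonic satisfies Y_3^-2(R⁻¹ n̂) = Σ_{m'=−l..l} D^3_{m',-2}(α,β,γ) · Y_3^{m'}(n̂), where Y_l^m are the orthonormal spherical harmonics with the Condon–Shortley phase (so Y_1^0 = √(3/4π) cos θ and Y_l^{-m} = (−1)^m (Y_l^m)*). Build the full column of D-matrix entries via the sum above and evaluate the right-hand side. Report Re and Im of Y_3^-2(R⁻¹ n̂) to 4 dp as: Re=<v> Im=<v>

Need the full column D^3_{m',-2} for m'=−3..3 at α=0.0685, β=1.9232, γ=1.1004.
cos(β/2)=0.572209, sin(β/2)=0.820108
d^3_{-3,-2}: single k=1 term ⇒ +0.123231;  D = -0.091392+0.082664i
d^3_{-2,-2}: k∈[0..1] ⇒ +0.035102 -0.360520 = -0.325419;  D = +0.225834-0.234299i
d^3_{-1,-2}: k∈[0..1] ⇒ -0.159090 +0.653592 = +0.494502;  D = -0.318000+0.378692i
d^3_{0,-2}: k∈[0..1] ⇒ +0.394930 -0.811248 = -0.416318;  D = +0.245273-0.336396i
d^3_{1,-2}: k∈[0..1] ⇒ -0.653592 +0.671290 = +0.017698;  D = -0.009424+0.014981i
d^3_{2,-2}: k∈[0..1] ⇒ +0.740565 -0.304247 = +0.436318;  D = -0.206498+0.384359i
d^3_{3,-2}: single k=0 term ⇒ -0.519979;  D = +0.214163-0.473827i
Y_3^{m'}(θ=1.9767,φ=5.0815) and Σ D·Y over m':
  (-0.0914+0.0827i)·(-0.2894-0.1446i)  (+0.2258-0.2343i)·(+0.2519-0.2292i)  (-0.3180+0.3787i)·(-0.0236-0.0611i)  (+0.2453-0.3364i)·(+0.3272+0.0000i)  (-0.0094+0.0150i)·(+0.0236-0.0611i)  (-0.2065+0.3844i)·(+0.2519+0.2292i)  (+0.2142-0.4738i)·(+0.2894-0.1446i)
Y_3^-2(R⁻¹ n̂) = +0.006486-0.338781i

Re=0.0065 Im=-0.3388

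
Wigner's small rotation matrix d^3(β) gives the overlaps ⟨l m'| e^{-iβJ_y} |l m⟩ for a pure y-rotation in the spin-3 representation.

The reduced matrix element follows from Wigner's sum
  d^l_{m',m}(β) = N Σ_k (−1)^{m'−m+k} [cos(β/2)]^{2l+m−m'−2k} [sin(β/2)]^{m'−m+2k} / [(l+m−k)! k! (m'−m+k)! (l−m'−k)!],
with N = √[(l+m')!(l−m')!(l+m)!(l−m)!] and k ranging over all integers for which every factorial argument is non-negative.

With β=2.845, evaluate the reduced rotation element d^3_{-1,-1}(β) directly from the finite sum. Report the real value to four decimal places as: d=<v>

d=0.1216

d^3_{-1,-1}(β=2.845) via Wigner's sum:
With c≡cos(β/2)=0.147753 and s≡sin(β/2)=0.989024, N=[2·24·2·24]^{1/2}=48.000000
The bounds max(0,m−m')=0 and min(l+m,l−m')=2 give 3 terms
  k=0: (−1)^0·48.0000/(48)·0.1478^6·0.9890^0 = +0.000010
  k=1: (−1)^1·48.0000/(6)·0.1478^4·0.9890^2 = -0.003730
  k=2: (−1)^2·48.0000/(8)·0.1478^2·0.9890^4 = +0.125330
d^3_{-1,-1}(2.845) = +0.000010 -0.003730 +0.125330 = +0.121611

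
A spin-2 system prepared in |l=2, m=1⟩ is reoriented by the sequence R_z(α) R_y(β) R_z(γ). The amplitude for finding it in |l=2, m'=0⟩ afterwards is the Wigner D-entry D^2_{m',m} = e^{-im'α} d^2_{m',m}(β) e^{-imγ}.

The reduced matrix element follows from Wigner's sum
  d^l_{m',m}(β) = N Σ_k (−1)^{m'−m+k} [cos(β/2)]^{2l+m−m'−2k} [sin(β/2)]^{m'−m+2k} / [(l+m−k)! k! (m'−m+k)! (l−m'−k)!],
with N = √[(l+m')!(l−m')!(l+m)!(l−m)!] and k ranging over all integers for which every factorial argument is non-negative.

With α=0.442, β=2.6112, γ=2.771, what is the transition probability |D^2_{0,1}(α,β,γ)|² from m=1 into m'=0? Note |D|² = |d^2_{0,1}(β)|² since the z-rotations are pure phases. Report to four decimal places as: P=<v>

Split into d^2_{0,1}(β=2.6112) × two z-phases.
Half-angle: c=0.262099, s=0.965041. N=√(2·2·6·1)=4.898979
The bounds max(0,m−m')=1 and min(l+m,l−m')=2 give 2 terms
  k=1: (−1)^0·4.8990/(2)·0.2621^3·0.9650^1 = +0.042561
  k=2: (−1)^1·4.8990/(2)·0.2621^1·0.9650^3 = -0.577003
d^2_{0,1}(2.6112) = +0.042561 -0.577003 = -0.534441
|D^2_{0,1}|² = |d^2_{0,1}(β)|² = (-0.534441)² = 0.285628 (the z-rotation phases have unit modulus)

P=0.2856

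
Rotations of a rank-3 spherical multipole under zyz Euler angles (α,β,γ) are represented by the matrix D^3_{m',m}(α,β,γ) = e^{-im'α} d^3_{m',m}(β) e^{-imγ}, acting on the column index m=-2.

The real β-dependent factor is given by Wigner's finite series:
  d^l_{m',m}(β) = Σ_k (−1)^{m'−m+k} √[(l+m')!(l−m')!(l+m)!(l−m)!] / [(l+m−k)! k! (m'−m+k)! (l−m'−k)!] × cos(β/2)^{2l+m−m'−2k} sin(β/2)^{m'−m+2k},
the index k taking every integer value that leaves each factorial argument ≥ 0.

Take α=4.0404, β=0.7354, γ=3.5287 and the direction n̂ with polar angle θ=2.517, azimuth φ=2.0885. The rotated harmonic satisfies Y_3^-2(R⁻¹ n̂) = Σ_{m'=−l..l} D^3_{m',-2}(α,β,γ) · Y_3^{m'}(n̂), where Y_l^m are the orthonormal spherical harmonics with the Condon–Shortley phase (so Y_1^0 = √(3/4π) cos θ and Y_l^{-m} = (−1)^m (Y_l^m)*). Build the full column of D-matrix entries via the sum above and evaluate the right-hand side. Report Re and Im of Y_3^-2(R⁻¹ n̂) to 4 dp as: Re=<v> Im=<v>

Re=0.3029 Im=-0.1480

Need the full column D^3_{m',-2} for m'=−3..3 at α=4.0404, β=0.7354, γ=3.5287.
cos(β/2)=0.933157, sin(β/2)=0.359470
d^3_{-3,-2}: single k=1 term ⇒ +0.623033;  D = +0.589608+0.201326i
d^3_{-2,-2}: k∈[0..1] ⇒ +0.660279 -0.489907 = +0.170371;  D = -0.143458+0.091904i
d^3_{-1,-2}: k∈[0..1] ⇒ -0.804332 +0.238716 = -0.565616;  D = -0.057720+0.562663i
d^3_{0,-2}: k∈[0..1] ⇒ +0.536666 -0.079638 = +0.457028;  D = +0.326762+0.319533i
d^3_{1,-2}: k∈[0..1] ⇒ -0.238716 +0.017712 = -0.221004;  D = +0.219291-0.027464i
d^3_{2,-2}: k∈[0..1] ⇒ +0.072699 -0.002158 = +0.070542;  D = +0.036715-0.060234i
d^3_{3,-2}: single k=0 term ⇒ -0.013720;  D = -0.004723-0.012881i
Y_3^{m'}(θ=2.517,φ=2.0885) and Σ D·Y over m':
  (+0.5896+0.2013i)·(+0.0834+0.0015i)  (-0.1435+0.0919i)·(+0.1446-0.2438i)  (-0.0577+0.5627i)·(-0.2142-0.3761i)  (+0.3268+0.3195i)·(-0.0879+0.0000i)  (+0.2193-0.0275i)·(+0.2142-0.3761i)  (+0.0367-0.0602i)·(+0.1446+0.2438i)  (-0.0047-0.0129i)·(-0.0834+0.0015i)
Y_3^-2(R⁻¹ n̂) = +0.302870-0.148004i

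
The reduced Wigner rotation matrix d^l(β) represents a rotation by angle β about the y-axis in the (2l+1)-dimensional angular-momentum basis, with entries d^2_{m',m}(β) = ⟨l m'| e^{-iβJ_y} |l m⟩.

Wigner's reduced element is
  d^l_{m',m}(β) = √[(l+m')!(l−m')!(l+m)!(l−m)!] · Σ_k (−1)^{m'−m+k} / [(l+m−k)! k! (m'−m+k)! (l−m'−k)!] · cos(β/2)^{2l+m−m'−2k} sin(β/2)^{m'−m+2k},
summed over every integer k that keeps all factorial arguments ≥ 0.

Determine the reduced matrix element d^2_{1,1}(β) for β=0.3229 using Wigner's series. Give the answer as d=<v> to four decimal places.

d=0.8735

d^2_{1,1}(β=0.3229) via Wigner's sum:
Half-angle: c=0.986995, s=0.160750. N=√(6·1·6·1)=6.000000
The bounds max(0,m−m')=0 and min(l+m,l−m')=1 give 2 terms
  k=0: (−1)^0·6.0000/(6)·0.9870^4·0.1607^0 = +0.948987
  k=1: (−1)^1·6.0000/(2)·0.9870^2·0.1607^2 = -0.075518
d^2_{1,1}(0.3229) = +0.948987 -0.075518 = +0.873469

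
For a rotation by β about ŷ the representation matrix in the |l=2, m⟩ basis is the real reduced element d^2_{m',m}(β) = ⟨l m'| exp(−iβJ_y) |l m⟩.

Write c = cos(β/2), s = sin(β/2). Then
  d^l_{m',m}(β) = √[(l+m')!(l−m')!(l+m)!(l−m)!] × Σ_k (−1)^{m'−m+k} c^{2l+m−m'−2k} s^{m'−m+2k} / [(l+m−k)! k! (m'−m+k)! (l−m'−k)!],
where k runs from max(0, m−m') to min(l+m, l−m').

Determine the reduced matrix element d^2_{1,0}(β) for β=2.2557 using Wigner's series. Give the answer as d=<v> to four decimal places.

d^2_{1,0}(β=2.2557) via Wigner's sum:
Half-angle: c=0.428603, s=0.903493. N=√(6·1·2·2)=4.898979
k∈{0,1} keeps every argument non-negative
  k=0: (−1)^1·4.8990/(2)·0.4286^3·0.9035^1 = -0.174248
  k=1: (−1)^2·4.8990/(2)·0.4286^1·0.9035^3 = +0.774293
d^2_{1,0}(2.2557) = -0.174248 +0.774293 = +0.600045

d=0.6000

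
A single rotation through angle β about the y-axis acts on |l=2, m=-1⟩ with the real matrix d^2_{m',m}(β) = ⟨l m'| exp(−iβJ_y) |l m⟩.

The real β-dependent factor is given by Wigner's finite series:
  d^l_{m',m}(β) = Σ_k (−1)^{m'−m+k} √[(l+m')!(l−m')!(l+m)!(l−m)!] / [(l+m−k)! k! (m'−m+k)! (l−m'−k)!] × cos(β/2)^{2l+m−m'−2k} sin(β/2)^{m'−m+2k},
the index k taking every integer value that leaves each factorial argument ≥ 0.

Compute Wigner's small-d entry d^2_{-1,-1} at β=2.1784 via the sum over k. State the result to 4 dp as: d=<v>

d=-0.4595

d^2_{-1,-1}(β=2.1784) via Wigner's sum:
Half-angle: c=0.463195, s=0.886257. N=√(1·6·1·6)=6.000000
k∈{0,1} keeps every argument non-negative
  k=0: (−1)^0·6.0000/(6)·0.4632^4·0.8863^0 = +0.046031
  k=1: (−1)^1·6.0000/(2)·0.4632^2·0.8863^2 = -0.505553
d^2_{-1,-1}(2.1784) = +0.046031 -0.505553 = -0.459522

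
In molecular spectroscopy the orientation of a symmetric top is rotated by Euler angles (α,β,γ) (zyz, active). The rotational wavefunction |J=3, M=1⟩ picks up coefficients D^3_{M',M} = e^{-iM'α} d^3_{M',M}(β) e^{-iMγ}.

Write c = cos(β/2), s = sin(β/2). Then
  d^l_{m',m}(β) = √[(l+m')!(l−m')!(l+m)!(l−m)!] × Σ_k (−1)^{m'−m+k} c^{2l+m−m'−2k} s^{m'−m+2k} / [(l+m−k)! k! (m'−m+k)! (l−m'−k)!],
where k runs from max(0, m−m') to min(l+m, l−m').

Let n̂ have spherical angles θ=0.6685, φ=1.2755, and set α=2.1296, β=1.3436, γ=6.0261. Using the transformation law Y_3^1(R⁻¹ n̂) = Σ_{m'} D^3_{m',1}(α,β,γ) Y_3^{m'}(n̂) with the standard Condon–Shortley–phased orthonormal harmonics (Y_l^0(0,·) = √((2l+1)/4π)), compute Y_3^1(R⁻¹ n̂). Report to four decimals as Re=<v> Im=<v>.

Need the full column D^3_{m',1} for m'=−3..3 at α=2.1296, β=1.3436, γ=6.0261.
cos(β/2)=0.782703, sin(β/2)=0.622396
d^3_{-3,1}: single k=4 term ⇒ +0.356046;  D = +0.332882+0.126325i
d^3_{-2,1}: k∈[3..4] ⇒ +0.731174 -0.231169 = +0.500004;  D = -0.097425-0.490421i
d^3_{-1,1}: k∈[2..4] ⇒ +0.872312 -0.735445 +0.058130 = +0.194997;  D = -0.142023+0.133616i
d^3_{0,1}: k∈[1..3] ⇒ +0.633346 -1.201441 +0.253233 = -0.314861;  D = -0.304513-0.080057i
d^3_{1,1}: k∈[0..2] ⇒ +0.229922 -1.163083 +0.551584 = -0.381576;  D = +0.113390+0.364340i
d^3_{2,1}: k∈[0..1] ⇒ -0.578163 +0.731174 = +0.153010;  D = -0.099769+0.116010i
d^3_{3,1}: single k=0 term ⇒ +0.563075;  D = +0.556628+0.084964i
Y_3^{m'}(θ=0.6685,φ=1.2755) and Σ D·Y over m':
  (+0.3329+0.1263i)·(-0.0769+0.0628i)  (-0.0974-0.4904i)·(-0.2559-0.1716i)  (-0.1420+0.1336i)·(+0.1212-0.3985i)  (-0.3045-0.0801i)·(+0.0232+0.0000i)  (+0.1134+0.3643i)·(-0.1212-0.3985i)  (-0.0998+0.1160i)·(-0.2559+0.1716i)  (+0.5566+0.0850i)·(+0.0769+0.0628i)
Y_3^1(R⁻¹ n̂) = +0.110751+0.129721i

Re=0.1108 Im=0.1297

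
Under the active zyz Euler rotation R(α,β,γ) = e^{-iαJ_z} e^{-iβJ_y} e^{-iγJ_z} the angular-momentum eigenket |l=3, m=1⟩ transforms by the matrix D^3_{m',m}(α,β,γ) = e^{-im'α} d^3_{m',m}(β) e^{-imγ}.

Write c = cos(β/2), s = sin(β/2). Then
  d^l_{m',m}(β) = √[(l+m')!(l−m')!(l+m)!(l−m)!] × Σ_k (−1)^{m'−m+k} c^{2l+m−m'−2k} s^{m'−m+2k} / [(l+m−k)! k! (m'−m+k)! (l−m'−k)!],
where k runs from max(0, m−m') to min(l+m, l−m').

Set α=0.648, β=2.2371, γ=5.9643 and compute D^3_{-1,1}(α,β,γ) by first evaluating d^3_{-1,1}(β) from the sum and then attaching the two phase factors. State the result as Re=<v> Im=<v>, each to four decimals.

Re=-0.1666 Im=-0.2415

D^3_{-1,1}(0.648,2.2371,5.9643) = e^{-i·-1·0.648}·d^3_{-1,1}(2.2371)·e^{-i·1·5.9643}. Compute d first:
With c≡cos(β/2)=0.436987 and s≡sin(β/2)=0.899468, N=[2·24·24·2]^{1/2}=48.000000
k∈{2,3,4} keeps every argument non-negative
  k=2: (−1)^0·48.0000/(8)·0.4370^4·0.8995^2 = +0.177010
  k=3: (−1)^1·48.0000/(6)·0.4370^2·0.8995^4 = -0.999930
  k=4: (−1)^2·48.0000/(48)·0.4370^0·0.8995^6 = +0.529558
d^3_{-1,1}(2.2371) = +0.177010 -0.999930 +0.529558 = -0.293362
D = (+0.797293+0.603593i)·(-0.293362)·(+0.949585+0.313508i) = -0.166591-0.241473i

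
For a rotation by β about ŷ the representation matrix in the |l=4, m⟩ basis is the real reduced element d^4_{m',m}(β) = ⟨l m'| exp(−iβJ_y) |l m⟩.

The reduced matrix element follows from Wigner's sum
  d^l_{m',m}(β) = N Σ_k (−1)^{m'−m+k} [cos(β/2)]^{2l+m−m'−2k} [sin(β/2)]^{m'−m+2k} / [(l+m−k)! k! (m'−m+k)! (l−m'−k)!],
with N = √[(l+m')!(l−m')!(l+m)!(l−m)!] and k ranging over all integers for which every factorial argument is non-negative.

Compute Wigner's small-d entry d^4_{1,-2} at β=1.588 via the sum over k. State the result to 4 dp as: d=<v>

d^4_{1,-2}(β=1.588) via Wigner's sum:
With c≡cos(β/2)=0.700998 and s≡sin(β/2)=0.713163, N=[120·6·2·720]^{1/2}=1018.233765
The bounds max(0,m−m')=0 and min(l+m,l−m')=2 give 3 terms
  k=0: (−1)^3·1018.2338/(72)·0.7010^5·0.7132^3 = -0.868293
  k=1: (−1)^4·1018.2338/(48)·0.7010^3·0.7132^5 = +1.348035
  k=2: (−1)^5·1018.2338/(240)·0.7010^1·0.7132^7 = -0.279045
d^4_{1,-2}(1.588) = -0.868293 +1.348035 -0.279045 = +0.200697

d=0.2007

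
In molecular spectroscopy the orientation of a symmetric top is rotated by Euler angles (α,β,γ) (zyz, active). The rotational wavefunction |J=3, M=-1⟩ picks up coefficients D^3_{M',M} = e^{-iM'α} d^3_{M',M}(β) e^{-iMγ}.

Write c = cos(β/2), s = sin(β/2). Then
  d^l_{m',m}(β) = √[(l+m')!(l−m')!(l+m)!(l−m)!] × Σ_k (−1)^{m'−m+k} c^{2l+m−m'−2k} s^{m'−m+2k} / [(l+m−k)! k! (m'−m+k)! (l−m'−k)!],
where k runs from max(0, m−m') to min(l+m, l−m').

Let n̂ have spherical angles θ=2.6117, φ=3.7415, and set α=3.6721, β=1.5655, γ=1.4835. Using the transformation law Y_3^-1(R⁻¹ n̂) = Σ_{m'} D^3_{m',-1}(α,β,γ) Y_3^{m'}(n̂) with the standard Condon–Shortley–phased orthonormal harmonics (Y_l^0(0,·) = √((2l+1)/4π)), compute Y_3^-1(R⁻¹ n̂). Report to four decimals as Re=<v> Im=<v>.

Need the full column D^3_{m',-1} for m'=−3..3 at α=3.6721, β=1.5655, γ=1.4835.
cos(β/2)=0.708977, sin(β/2)=0.705232
d^3_{-3,-1}: single k=2 term ⇒ +0.486673;  D = +0.485595-0.032374i
d^3_{-2,-1}: k∈[1..2] ⇒ +0.399477 -0.790536 = -0.391059;  D = +0.323399-0.219864i
d^3_{-1,-1}: k∈[0..2] ⇒ +0.126997 -1.005268 +0.746007 = -0.132265;  D = -0.056721+0.119485i
d^3_{0,-1}: k∈[0..2] ⇒ -0.437605 +1.298983 -0.428432 = +0.432946;  D = +0.037747+0.431297i
d^3_{1,-1}: k∈[0..2] ⇒ +0.753951 -0.994676 +0.123024 = -0.117700;  D = +0.068177+0.095944i
d^3_{2,-1}: k∈[0..1] ⇒ -0.790536 +0.391103 = -0.399433;  D = -0.364312-0.163779i
d^3_{3,-1}: single k=0 term ⇒ +0.481545;  D = -0.478739+0.051916i
Y_3^{m'}(θ=2.6117,φ=3.7415) and Σ D·Y over m':
  (+0.4856-0.0324i)·(+0.0122+0.0525i)  (+0.3234-0.2199i)·(-0.0817+0.2100i)  (-0.0567+0.1195i)·(-0.3671+0.2511i)  (+0.0377+0.4313i)·(-0.2327+0.0000i)  (+0.0682+0.0959i)·(+0.3671+0.2511i)  (-0.3643-0.1638i)·(-0.0817-0.2100i)  (-0.4787+0.0519i)·(-0.0122+0.0525i)
Y_3^-1(R⁻¹ n̂) = +0.008855+0.068927i

Re=0.0089 Im=0.0689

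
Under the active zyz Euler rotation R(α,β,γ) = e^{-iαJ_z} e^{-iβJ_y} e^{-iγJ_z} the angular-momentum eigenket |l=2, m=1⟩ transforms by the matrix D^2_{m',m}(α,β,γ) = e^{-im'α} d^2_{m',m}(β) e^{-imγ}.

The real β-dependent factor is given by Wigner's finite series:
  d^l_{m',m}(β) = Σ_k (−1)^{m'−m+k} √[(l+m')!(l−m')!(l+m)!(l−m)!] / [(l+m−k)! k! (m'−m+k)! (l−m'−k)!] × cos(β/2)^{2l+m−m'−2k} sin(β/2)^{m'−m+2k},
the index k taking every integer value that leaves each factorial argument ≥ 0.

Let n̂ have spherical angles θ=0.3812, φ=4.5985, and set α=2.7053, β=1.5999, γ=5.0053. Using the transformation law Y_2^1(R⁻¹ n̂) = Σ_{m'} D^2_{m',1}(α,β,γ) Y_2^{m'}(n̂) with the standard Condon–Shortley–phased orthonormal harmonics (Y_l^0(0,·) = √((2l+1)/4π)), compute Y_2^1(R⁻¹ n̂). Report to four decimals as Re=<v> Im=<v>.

Need the full column D^2_{m',1} for m'=−2..2 at α=2.7053, β=1.5999, γ=5.0053.
cos(β/2)=0.696743, sin(β/2)=0.717321
d^2_{-2,1}: single k=3 term ⇒ +0.514332;  D = +0.472663+0.202798i
d^2_{-1,1}: k∈[2..3] ⇒ +0.749365 -0.264761 = +0.484603;  D = -0.322880-0.361371i
d^2_{0,1}: k∈[1..2] ⇒ +0.594301 -0.629925 = -0.035624;  D = -0.010286-0.034107i
d^2_{1,1}: k∈[0..1] ⇒ +0.235662 -0.749365 = -0.513703;  D = -0.073403+0.508432i
d^2_{2,1}: single k=0 term ⇒ -0.485245;  D = +0.265793-0.405976i
Y_2^{m'}(θ=0.3812,φ=4.5985) and Σ D·Y over m':
  (+0.4727+0.2028i)·(-0.0521-0.0121i)  (-0.3229-0.3614i)·(-0.0303+0.2651i)  (-0.0103-0.0341i)·(+0.4998+0.0000i)  (-0.0734+0.5084i)·(+0.0303+0.2651i)  (+0.2658-0.4060i)·(-0.0521+0.0121i)
Y_2^1(R⁻¹ n̂) = -0.067668-0.087629i

Re=-0.0677 Im=-0.0876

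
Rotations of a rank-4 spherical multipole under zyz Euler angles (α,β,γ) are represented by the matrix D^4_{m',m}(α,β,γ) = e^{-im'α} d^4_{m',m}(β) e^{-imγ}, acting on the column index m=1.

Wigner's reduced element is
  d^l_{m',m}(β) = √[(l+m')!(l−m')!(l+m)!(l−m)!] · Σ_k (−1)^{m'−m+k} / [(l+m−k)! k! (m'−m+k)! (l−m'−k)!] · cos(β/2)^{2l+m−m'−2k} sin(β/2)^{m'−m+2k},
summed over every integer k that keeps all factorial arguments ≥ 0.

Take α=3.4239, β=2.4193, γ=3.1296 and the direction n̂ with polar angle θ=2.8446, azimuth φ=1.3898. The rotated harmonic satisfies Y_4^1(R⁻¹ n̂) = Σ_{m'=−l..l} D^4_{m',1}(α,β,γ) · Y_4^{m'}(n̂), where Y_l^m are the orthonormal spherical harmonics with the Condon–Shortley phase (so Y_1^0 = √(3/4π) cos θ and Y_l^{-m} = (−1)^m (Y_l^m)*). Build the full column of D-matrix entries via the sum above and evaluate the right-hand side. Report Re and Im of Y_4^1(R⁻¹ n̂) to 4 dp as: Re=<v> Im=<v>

Re=-0.0466 Im=0.0161

Need the full column D^4_{m',1} for m'=−4..4 at α=3.4239, β=2.4193, γ=3.1296.
cos(β/2)=0.353347, sin(β/2)=0.935492
d^4_{-4,1}: single k=5 term ⇒ +0.236537;  D = -0.098514-0.215046i
d^4_{-3,1}: k∈[4..5] ⇒ +0.157937 -0.664224 = -0.506286;  D = -0.330736-0.383326i
d^4_{-2,1}: k∈[3..5] ⇒ +0.063774 -0.670519 +0.939981 = +0.333236;  D = -0.279357-0.181675i
d^4_{-1,1}: k∈[2..5] ⇒ +0.017033 -0.358168 +1.255264 -0.586573 = +0.327556;  D = +0.313473+0.095014i
d^4_{0,1}: k∈[1..4] ⇒ +0.002877 -0.121002 +0.848147 -0.990827 = -0.260805;  D = +0.260787+0.003128i
d^4_{1,1}: k∈[0..3] ⇒ +0.000243 -0.025549 +0.358168 -0.836843 = -0.503981;  D = -0.485680+0.134580i
d^4_{2,1}: k∈[0..2] ⇒ -0.002730 +0.095661 -0.447013 = -0.354082;  D = +0.301377-0.185865i
d^4_{3,1}: k∈[0..1] ⇒ +0.013519 -0.157937 = -0.144418;  D = -0.096938+0.107050i
d^4_{4,1}: single k=0 term ⇒ -0.033746;  D = +0.014786-0.030334i
Y_4^{m'}(θ=2.8446,φ=1.3898) and Σ D·Y over m':
  (-0.0985-0.2150i)·(+0.0024+0.0021i)  (-0.3307-0.3833i)·(+0.0155-0.0257i)  (-0.2794-0.1817i)·(-0.1447-0.0548i)  (+0.3135+0.0950i)·(-0.0810+0.4428i)  (+0.2608+0.0031i)·(+0.5111+0.0000i)  (-0.4857+0.1346i)·(+0.0810+0.4428i)  (+0.3014-0.1859i)·(-0.1447+0.0548i)  (-0.0969+0.1070i)·(-0.0155-0.0257i)  (+0.0148-0.0303i)·(+0.0024-0.0021i)
Y_4^1(R⁻¹ n̂) = -0.046637+0.016090i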